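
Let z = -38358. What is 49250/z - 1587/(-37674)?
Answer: -4334711/3490578 ≈ -1.2418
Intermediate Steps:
49250/z - 1587/(-37674) = 49250/(-38358) - 1587/(-37674) = 49250*(-1/38358) - 1587*(-1/37674) = -24625/19179 + 23/546 = -4334711/3490578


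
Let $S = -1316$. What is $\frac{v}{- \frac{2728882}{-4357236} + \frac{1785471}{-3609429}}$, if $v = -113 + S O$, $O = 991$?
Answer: $- \frac{262979657777824662}{26538298849} \approx -9.9094 \cdot 10^{6}$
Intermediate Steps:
$v = -1304269$ ($v = -113 - 1304156 = -1304269$)
$\frac{v}{- \frac{2728882}{-4357236} + \frac{1785471}{-3609429}} = - \frac{1304269}{- \frac{2728882}{-4357236} + \frac{1785471}{-3609429}} = - \frac{1304269}{\left(-2728882\right) \left(- \frac{1}{4357236}\right) + 1785471 \left(- \frac{1}{3609429}\right)} = - \frac{1304269}{\frac{104957}{167586} - \frac{595157}{1203143}} = - \frac{1304269}{\frac{26538298849}{201629922798}} = \left(-1304269\right) \frac{201629922798}{26538298849} = - \frac{262979657777824662}{26538298849}$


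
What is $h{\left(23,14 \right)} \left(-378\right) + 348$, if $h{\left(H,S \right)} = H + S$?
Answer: $-13638$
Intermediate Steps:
$h{\left(23,14 \right)} \left(-378\right) + 348 = \left(23 + 14\right) \left(-378\right) + 348 = 37 \left(-378\right) + 348 = -13986 + 348 = -13638$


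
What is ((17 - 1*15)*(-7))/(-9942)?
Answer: 7/4971 ≈ 0.0014082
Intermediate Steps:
((17 - 1*15)*(-7))/(-9942) = ((17 - 15)*(-7))*(-1/9942) = (2*(-7))*(-1/9942) = -14*(-1/9942) = 7/4971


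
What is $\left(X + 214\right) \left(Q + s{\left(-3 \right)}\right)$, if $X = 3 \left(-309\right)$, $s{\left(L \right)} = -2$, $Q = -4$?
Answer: $4278$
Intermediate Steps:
$X = -927$
$\left(X + 214\right) \left(Q + s{\left(-3 \right)}\right) = \left(-927 + 214\right) \left(-4 - 2\right) = \left(-713\right) \left(-6\right) = 4278$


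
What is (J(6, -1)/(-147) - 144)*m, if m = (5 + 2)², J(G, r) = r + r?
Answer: -21166/3 ≈ -7055.3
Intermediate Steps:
J(G, r) = 2*r
m = 49 (m = 7² = 49)
(J(6, -1)/(-147) - 144)*m = ((2*(-1))/(-147) - 144)*49 = (-2*(-1/147) - 144)*49 = (2/147 - 144)*49 = -21166/147*49 = -21166/3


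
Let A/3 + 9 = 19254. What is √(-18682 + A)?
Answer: 7*√797 ≈ 197.62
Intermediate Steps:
A = 57735 (A = -27 + 3*19254 = -27 + 57762 = 57735)
√(-18682 + A) = √(-18682 + 57735) = √39053 = 7*√797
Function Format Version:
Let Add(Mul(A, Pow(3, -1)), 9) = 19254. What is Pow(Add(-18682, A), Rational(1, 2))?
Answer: Mul(7, Pow(797, Rational(1, 2))) ≈ 197.62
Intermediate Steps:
A = 57735 (A = Add(-27, Mul(3, 19254)) = Add(-27, 57762) = 57735)
Pow(Add(-18682, A), Rational(1, 2)) = Pow(Add(-18682, 57735), Rational(1, 2)) = Pow(39053, Rational(1, 2)) = Mul(7, Pow(797, Rational(1, 2)))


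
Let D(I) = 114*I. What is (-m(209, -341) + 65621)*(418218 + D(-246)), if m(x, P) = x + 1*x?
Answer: 25440515322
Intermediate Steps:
m(x, P) = 2*x (m(x, P) = x + x = 2*x)
(-m(209, -341) + 65621)*(418218 + D(-246)) = (-2*209 + 65621)*(418218 + 114*(-246)) = (-1*418 + 65621)*(418218 - 28044) = (-418 + 65621)*390174 = 65203*390174 = 25440515322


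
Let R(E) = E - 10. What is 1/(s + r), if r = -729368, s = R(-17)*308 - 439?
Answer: -1/738123 ≈ -1.3548e-6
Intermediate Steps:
R(E) = -10 + E
s = -8755 (s = (-10 - 17)*308 - 439 = -27*308 - 439 = -8316 - 439 = -8755)
1/(s + r) = 1/(-8755 - 729368) = 1/(-738123) = -1/738123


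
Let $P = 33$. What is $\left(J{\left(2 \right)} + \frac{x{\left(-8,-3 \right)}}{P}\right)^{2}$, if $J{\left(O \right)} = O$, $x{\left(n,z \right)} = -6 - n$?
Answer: $\frac{4624}{1089} \approx 4.2461$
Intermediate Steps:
$\left(J{\left(2 \right)} + \frac{x{\left(-8,-3 \right)}}{P}\right)^{2} = \left(2 + \frac{-6 - -8}{33}\right)^{2} = \left(2 + \left(-6 + 8\right) \frac{1}{33}\right)^{2} = \left(2 + 2 \cdot \frac{1}{33}\right)^{2} = \left(2 + \frac{2}{33}\right)^{2} = \left(\frac{68}{33}\right)^{2} = \frac{4624}{1089}$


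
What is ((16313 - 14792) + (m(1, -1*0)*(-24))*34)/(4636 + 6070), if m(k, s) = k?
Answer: 705/10706 ≈ 0.065851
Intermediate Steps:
((16313 - 14792) + (m(1, -1*0)*(-24))*34)/(4636 + 6070) = ((16313 - 14792) + (1*(-24))*34)/(4636 + 6070) = (1521 - 24*34)/10706 = (1521 - 816)*(1/10706) = 705*(1/10706) = 705/10706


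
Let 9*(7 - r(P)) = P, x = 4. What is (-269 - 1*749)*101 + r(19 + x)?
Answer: -925322/9 ≈ -1.0281e+5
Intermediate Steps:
r(P) = 7 - P/9
(-269 - 1*749)*101 + r(19 + x) = (-269 - 1*749)*101 + (7 - (19 + 4)/9) = (-269 - 749)*101 + (7 - 1/9*23) = -1018*101 + (7 - 23/9) = -102818 + 40/9 = -925322/9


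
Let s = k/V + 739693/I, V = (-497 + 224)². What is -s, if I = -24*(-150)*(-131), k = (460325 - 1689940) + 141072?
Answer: 63165050933/3905319600 ≈ 16.174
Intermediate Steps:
k = -1088543 (k = -1229615 + 141072 = -1088543)
I = -471600 (I = 3600*(-131) = -471600)
V = 74529 (V = (-273)² = 74529)
s = -63165050933/3905319600 (s = -1088543/74529 + 739693/(-471600) = -1088543*1/74529 + 739693*(-1/471600) = -1088543/74529 - 739693/471600 = -63165050933/3905319600 ≈ -16.174)
-s = -1*(-63165050933/3905319600) = 63165050933/3905319600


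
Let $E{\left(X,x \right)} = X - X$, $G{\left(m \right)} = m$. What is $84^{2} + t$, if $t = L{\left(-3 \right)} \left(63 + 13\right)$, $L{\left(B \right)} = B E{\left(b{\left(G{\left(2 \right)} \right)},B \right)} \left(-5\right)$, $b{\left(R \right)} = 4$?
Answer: $7056$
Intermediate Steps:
$E{\left(X,x \right)} = 0$
$L{\left(B \right)} = 0$ ($L{\left(B \right)} = B 0 \left(-5\right) = 0 \left(-5\right) = 0$)
$t = 0$ ($t = 0 \left(63 + 13\right) = 0 \cdot 76 = 0$)
$84^{2} + t = 84^{2} + 0 = 7056 + 0 = 7056$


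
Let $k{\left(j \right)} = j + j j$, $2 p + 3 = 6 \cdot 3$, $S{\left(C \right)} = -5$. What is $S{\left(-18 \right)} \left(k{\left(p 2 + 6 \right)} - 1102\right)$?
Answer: $3200$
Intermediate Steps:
$p = \frac{15}{2}$ ($p = - \frac{3}{2} + \frac{6 \cdot 3}{2} = - \frac{3}{2} + \frac{1}{2} \cdot 18 = - \frac{3}{2} + 9 = \frac{15}{2} \approx 7.5$)
$k{\left(j \right)} = j + j^{2}$
$S{\left(-18 \right)} \left(k{\left(p 2 + 6 \right)} - 1102\right) = - 5 \left(\left(\frac{15}{2} \cdot 2 + 6\right) \left(1 + \left(\frac{15}{2} \cdot 2 + 6\right)\right) - 1102\right) = - 5 \left(\left(15 + 6\right) \left(1 + \left(15 + 6\right)\right) - 1102\right) = - 5 \left(21 \left(1 + 21\right) - 1102\right) = - 5 \left(21 \cdot 22 - 1102\right) = - 5 \left(462 - 1102\right) = \left(-5\right) \left(-640\right) = 3200$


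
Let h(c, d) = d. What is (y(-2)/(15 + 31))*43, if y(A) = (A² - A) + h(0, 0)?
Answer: 129/23 ≈ 5.6087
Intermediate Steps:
y(A) = A² - A (y(A) = (A² - A) + 0 = A² - A)
(y(-2)/(15 + 31))*43 = ((-2*(-1 - 2))/(15 + 31))*43 = (-2*(-3)/46)*43 = (6*(1/46))*43 = (3/23)*43 = 129/23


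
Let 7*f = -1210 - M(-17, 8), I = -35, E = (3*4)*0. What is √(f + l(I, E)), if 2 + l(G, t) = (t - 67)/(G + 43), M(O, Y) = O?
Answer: 45*I*√70/28 ≈ 13.446*I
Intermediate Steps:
E = 0 (E = 12*0 = 0)
l(G, t) = -2 + (-67 + t)/(43 + G) (l(G, t) = -2 + (t - 67)/(G + 43) = -2 + (-67 + t)/(43 + G))
f = -1193/7 (f = (-1210 - 1*(-17))/7 = (-1210 + 17)/7 = (⅐)*(-1193) = -1193/7 ≈ -170.43)
√(f + l(I, E)) = √(-1193/7 + (-153 + 0 - 2*(-35))/(43 - 35)) = √(-1193/7 + (-153 + 0 + 70)/8) = √(-1193/7 + (⅛)*(-83)) = √(-1193/7 - 83/8) = √(-10125/56) = 45*I*√70/28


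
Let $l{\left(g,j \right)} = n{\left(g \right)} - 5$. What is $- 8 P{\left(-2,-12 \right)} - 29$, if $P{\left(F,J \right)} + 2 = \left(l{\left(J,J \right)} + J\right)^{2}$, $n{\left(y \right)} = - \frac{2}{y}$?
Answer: $- \frac{20519}{9} \approx -2279.9$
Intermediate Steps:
$l{\left(g,j \right)} = -5 - \frac{2}{g}$ ($l{\left(g,j \right)} = - \frac{2}{g} - 5 = -5 - \frac{2}{g}$)
$P{\left(F,J \right)} = -2 + \left(-5 + J - \frac{2}{J}\right)^{2}$ ($P{\left(F,J \right)} = -2 + \left(\left(-5 - \frac{2}{J}\right) + J\right)^{2} = -2 + \left(-5 + J - \frac{2}{J}\right)^{2}$)
$- 8 P{\left(-2,-12 \right)} - 29 = - 8 \left(-2 + \frac{\left(2 - \left(-12\right)^{2} + 5 \left(-12\right)\right)^{2}}{144}\right) - 29 = - 8 \left(-2 + \frac{\left(2 - 144 - 60\right)^{2}}{144}\right) - 29 = - 8 \left(-2 + \frac{\left(-202\right)^{2}}{144}\right) - 29 = - 8 \left(-2 + \frac{1}{144} \cdot 40804\right) - 29 = - 8 \left(-2 + \frac{10201}{36}\right) - 29 = \left(-8\right) \frac{10129}{36} - 29 = - \frac{20258}{9} - 29 = - \frac{20519}{9}$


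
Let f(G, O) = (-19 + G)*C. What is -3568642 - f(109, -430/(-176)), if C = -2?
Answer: -3568462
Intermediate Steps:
f(G, O) = 38 - 2*G (f(G, O) = (-19 + G)*(-2) = 38 - 2*G)
-3568642 - f(109, -430/(-176)) = -3568642 - (38 - 2*109) = -3568642 - (38 - 218) = -3568642 - 1*(-180) = -3568642 + 180 = -3568462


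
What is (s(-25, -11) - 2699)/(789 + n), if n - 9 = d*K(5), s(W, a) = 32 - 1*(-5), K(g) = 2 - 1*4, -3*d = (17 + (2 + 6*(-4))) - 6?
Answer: -3993/1186 ≈ -3.3668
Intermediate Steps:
d = 11/3 (d = -((17 + (2 + 6*(-4))) - 6)/3 = -((17 + (2 - 24)) - 6)/3 = -((17 - 22) - 6)/3 = -(-5 - 6)/3 = -⅓*(-11) = 11/3 ≈ 3.6667)
K(g) = -2 (K(g) = 2 - 4 = -2)
s(W, a) = 37 (s(W, a) = 32 + 5 = 37)
n = 5/3 (n = 9 + (11/3)*(-2) = 9 - 22/3 = 5/3 ≈ 1.6667)
(s(-25, -11) - 2699)/(789 + n) = (37 - 2699)/(789 + 5/3) = -2662/2372/3 = -2662*3/2372 = -3993/1186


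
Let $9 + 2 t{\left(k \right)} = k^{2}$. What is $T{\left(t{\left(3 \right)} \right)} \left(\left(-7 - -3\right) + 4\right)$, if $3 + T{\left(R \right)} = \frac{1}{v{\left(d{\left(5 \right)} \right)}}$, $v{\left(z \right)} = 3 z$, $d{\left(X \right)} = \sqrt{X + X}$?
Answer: $0$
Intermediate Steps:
$d{\left(X \right)} = \sqrt{2} \sqrt{X}$ ($d{\left(X \right)} = \sqrt{2 X} = \sqrt{2} \sqrt{X}$)
$t{\left(k \right)} = - \frac{9}{2} + \frac{k^{2}}{2}$
$T{\left(R \right)} = -3 + \frac{\sqrt{10}}{30}$ ($T{\left(R \right)} = -3 + \frac{1}{3 \sqrt{2} \sqrt{5}} = -3 + \frac{1}{3 \sqrt{10}} = -3 + \frac{\sqrt{10}}{30}$)
$T{\left(t{\left(3 \right)} \right)} \left(\left(-7 - -3\right) + 4\right) = \left(-3 + \frac{\sqrt{10}}{30}\right) \left(\left(-7 - -3\right) + 4\right) = \left(-3 + \frac{\sqrt{10}}{30}\right) \left(\left(-7 + 3\right) + 4\right) = \left(-3 + \frac{\sqrt{10}}{30}\right) \left(-4 + 4\right) = \left(-3 + \frac{\sqrt{10}}{30}\right) 0 = 0$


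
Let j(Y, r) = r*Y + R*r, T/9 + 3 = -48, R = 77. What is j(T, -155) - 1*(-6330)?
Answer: 65540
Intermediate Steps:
T = -459 (T = -27 + 9*(-48) = -27 - 432 = -459)
j(Y, r) = 77*r + Y*r (j(Y, r) = r*Y + 77*r = Y*r + 77*r = 77*r + Y*r)
j(T, -155) - 1*(-6330) = -155*(77 - 459) - 1*(-6330) = -155*(-382) + 6330 = 59210 + 6330 = 65540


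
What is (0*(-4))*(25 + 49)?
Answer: 0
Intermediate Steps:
(0*(-4))*(25 + 49) = 0*74 = 0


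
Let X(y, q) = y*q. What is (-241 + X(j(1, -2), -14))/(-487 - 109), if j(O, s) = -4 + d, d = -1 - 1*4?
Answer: 115/596 ≈ 0.19295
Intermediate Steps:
d = -5 (d = -1 - 4 = -5)
j(O, s) = -9 (j(O, s) = -4 - 5 = -9)
X(y, q) = q*y
(-241 + X(j(1, -2), -14))/(-487 - 109) = (-241 - 14*(-9))/(-487 - 109) = (-241 + 126)/(-596) = -115*(-1/596) = 115/596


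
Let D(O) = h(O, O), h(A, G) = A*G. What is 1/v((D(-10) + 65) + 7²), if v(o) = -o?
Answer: -1/214 ≈ -0.0046729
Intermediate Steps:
D(O) = O² (D(O) = O*O = O²)
1/v((D(-10) + 65) + 7²) = 1/(-(((-10)² + 65) + 7²)) = 1/(-((100 + 65) + 49)) = 1/(-(165 + 49)) = 1/(-1*214) = 1/(-214) = -1/214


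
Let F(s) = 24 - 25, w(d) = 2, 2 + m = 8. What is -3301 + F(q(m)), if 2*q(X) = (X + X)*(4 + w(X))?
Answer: -3302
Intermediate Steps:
m = 6 (m = -2 + 8 = 6)
q(X) = 6*X (q(X) = ((X + X)*(4 + 2))/2 = ((2*X)*6)/2 = (12*X)/2 = 6*X)
F(s) = -1
-3301 + F(q(m)) = -3301 - 1 = -3302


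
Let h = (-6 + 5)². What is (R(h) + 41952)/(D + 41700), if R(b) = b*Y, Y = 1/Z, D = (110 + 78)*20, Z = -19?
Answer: 797087/863740 ≈ 0.92283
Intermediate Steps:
h = 1 (h = (-1)² = 1)
D = 3760 (D = 188*20 = 3760)
Y = -1/19 (Y = 1/(-19) = -1/19 ≈ -0.052632)
R(b) = -b/19 (R(b) = b*(-1/19) = -b/19)
(R(h) + 41952)/(D + 41700) = (-1/19*1 + 41952)/(3760 + 41700) = (-1/19 + 41952)/45460 = (797087/19)*(1/45460) = 797087/863740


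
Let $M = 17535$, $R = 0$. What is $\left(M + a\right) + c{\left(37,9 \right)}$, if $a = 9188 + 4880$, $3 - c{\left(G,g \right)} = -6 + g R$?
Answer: $31612$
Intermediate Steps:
$c{\left(G,g \right)} = 9$ ($c{\left(G,g \right)} = 3 - \left(-6 + g 0\right) = 3 - \left(-6 + 0\right) = 3 - -6 = 3 + 6 = 9$)
$a = 14068$
$\left(M + a\right) + c{\left(37,9 \right)} = \left(17535 + 14068\right) + 9 = 31603 + 9 = 31612$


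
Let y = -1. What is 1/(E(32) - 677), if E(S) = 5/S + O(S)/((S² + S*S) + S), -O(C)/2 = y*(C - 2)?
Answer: -416/281555 ≈ -0.0014775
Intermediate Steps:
O(C) = -4 + 2*C (O(C) = -(-2)*(C - 2) = -(-2)*(-2 + C) = -2*(2 - C) = -4 + 2*C)
E(S) = 5/S + (-4 + 2*S)/(S + 2*S²) (E(S) = 5/S + (-4 + 2*S)/((S² + S*S) + S) = 5/S + (-4 + 2*S)/((S² + S²) + S) = 5/S + (-4 + 2*S)/(2*S² + S) = 5/S + (-4 + 2*S)/(S + 2*S²))
1/(E(32) - 677) = 1/((1 + 12*32)/(32*(1 + 2*32)) - 677) = 1/((1 + 384)/(32*(1 + 64)) - 677) = 1/((1/32)*385/65 - 677) = 1/((1/32)*(1/65)*385 - 677) = 1/(77/416 - 677) = 1/(-281555/416) = -416/281555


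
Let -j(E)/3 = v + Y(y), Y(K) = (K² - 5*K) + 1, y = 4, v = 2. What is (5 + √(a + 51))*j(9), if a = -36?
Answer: 15 + 3*√15 ≈ 26.619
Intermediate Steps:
Y(K) = 1 + K² - 5*K
j(E) = 3 (j(E) = -3*(2 + (1 + 4² - 5*4)) = -3*(2 + (1 + 16 - 20)) = -3*(2 - 3) = -3*(-1) = 3)
(5 + √(a + 51))*j(9) = (5 + √(-36 + 51))*3 = (5 + √15)*3 = 15 + 3*√15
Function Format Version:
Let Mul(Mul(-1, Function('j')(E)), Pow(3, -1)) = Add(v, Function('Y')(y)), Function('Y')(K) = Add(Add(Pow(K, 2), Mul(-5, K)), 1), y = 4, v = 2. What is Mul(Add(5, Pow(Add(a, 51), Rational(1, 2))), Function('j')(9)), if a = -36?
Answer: Add(15, Mul(3, Pow(15, Rational(1, 2)))) ≈ 26.619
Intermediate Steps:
Function('Y')(K) = Add(1, Pow(K, 2), Mul(-5, K))
Function('j')(E) = 3 (Function('j')(E) = Mul(-3, Add(2, Add(1, Pow(4, 2), Mul(-5, 4)))) = Mul(-3, Add(2, Add(1, 16, -20))) = Mul(-3, Add(2, -3)) = Mul(-3, -1) = 3)
Mul(Add(5, Pow(Add(a, 51), Rational(1, 2))), Function('j')(9)) = Mul(Add(5, Pow(Add(-36, 51), Rational(1, 2))), 3) = Mul(Add(5, Pow(15, Rational(1, 2))), 3) = Add(15, Mul(3, Pow(15, Rational(1, 2))))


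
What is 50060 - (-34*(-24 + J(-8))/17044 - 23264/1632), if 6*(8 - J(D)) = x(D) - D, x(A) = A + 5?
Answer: 43526716439/869244 ≈ 50074.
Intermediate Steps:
x(A) = 5 + A
J(D) = 43/6 (J(D) = 8 - ((5 + D) - D)/6 = 8 - 1/6*5 = 8 - 5/6 = 43/6)
50060 - (-34*(-24 + J(-8))/17044 - 23264/1632) = 50060 - (-34*(-24 + 43/6)/17044 - 23264/1632) = 50060 - (-34*(-101/6)*(1/17044) - 23264*1/1632) = 50060 - ((1717/3)*(1/17044) - 727/51) = 50060 - (1717/51132 - 727/51) = 50060 - 1*(-12361799/869244) = 50060 + 12361799/869244 = 43526716439/869244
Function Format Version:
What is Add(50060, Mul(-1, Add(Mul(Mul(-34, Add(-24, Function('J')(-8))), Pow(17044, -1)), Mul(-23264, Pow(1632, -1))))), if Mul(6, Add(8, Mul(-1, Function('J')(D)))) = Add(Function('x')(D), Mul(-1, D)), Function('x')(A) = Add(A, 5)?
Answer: Rational(43526716439, 869244) ≈ 50074.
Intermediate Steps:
Function('x')(A) = Add(5, A)
Function('J')(D) = Rational(43, 6) (Function('J')(D) = Add(8, Mul(Rational(-1, 6), Add(Add(5, D), Mul(-1, D)))) = Add(8, Mul(Rational(-1, 6), 5)) = Add(8, Rational(-5, 6)) = Rational(43, 6))
Add(50060, Mul(-1, Add(Mul(Mul(-34, Add(-24, Function('J')(-8))), Pow(17044, -1)), Mul(-23264, Pow(1632, -1))))) = Add(50060, Mul(-1, Add(Mul(Mul(-34, Add(-24, Rational(43, 6))), Pow(17044, -1)), Mul(-23264, Pow(1632, -1))))) = Add(50060, Mul(-1, Add(Mul(Mul(-34, Rational(-101, 6)), Rational(1, 17044)), Mul(-23264, Rational(1, 1632))))) = Add(50060, Mul(-1, Add(Mul(Rational(1717, 3), Rational(1, 17044)), Rational(-727, 51)))) = Add(50060, Mul(-1, Add(Rational(1717, 51132), Rational(-727, 51)))) = Add(50060, Mul(-1, Rational(-12361799, 869244))) = Add(50060, Rational(12361799, 869244)) = Rational(43526716439, 869244)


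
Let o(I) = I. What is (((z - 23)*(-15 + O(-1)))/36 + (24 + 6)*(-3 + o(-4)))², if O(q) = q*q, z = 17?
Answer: 388129/9 ≈ 43125.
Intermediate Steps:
O(q) = q²
(((z - 23)*(-15 + O(-1)))/36 + (24 + 6)*(-3 + o(-4)))² = (((17 - 23)*(-15 + (-1)²))/36 + (24 + 6)*(-3 - 4))² = (-6*(-15 + 1)*(1/36) + 30*(-7))² = (-6*(-14)*(1/36) - 210)² = (84*(1/36) - 210)² = (7/3 - 210)² = (-623/3)² = 388129/9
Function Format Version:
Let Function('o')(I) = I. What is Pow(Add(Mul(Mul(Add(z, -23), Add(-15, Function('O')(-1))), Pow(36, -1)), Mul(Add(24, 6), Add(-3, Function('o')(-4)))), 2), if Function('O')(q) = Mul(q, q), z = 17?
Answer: Rational(388129, 9) ≈ 43125.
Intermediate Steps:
Function('O')(q) = Pow(q, 2)
Pow(Add(Mul(Mul(Add(z, -23), Add(-15, Function('O')(-1))), Pow(36, -1)), Mul(Add(24, 6), Add(-3, Function('o')(-4)))), 2) = Pow(Add(Mul(Mul(Add(17, -23), Add(-15, Pow(-1, 2))), Pow(36, -1)), Mul(Add(24, 6), Add(-3, -4))), 2) = Pow(Add(Mul(Mul(-6, Add(-15, 1)), Rational(1, 36)), Mul(30, -7)), 2) = Pow(Add(Mul(Mul(-6, -14), Rational(1, 36)), -210), 2) = Pow(Add(Mul(84, Rational(1, 36)), -210), 2) = Pow(Add(Rational(7, 3), -210), 2) = Pow(Rational(-623, 3), 2) = Rational(388129, 9)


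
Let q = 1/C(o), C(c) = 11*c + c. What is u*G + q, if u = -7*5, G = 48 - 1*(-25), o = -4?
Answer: -122641/48 ≈ -2555.0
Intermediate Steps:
C(c) = 12*c
G = 73 (G = 48 + 25 = 73)
u = -35
q = -1/48 (q = 1/(12*(-4)) = 1/(-48) = -1/48 ≈ -0.020833)
u*G + q = -35*73 - 1/48 = -2555 - 1/48 = -122641/48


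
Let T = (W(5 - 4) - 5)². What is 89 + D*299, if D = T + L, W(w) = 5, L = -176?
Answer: -52535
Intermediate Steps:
T = 0 (T = (5 - 5)² = 0² = 0)
D = -176 (D = 0 - 176 = -176)
89 + D*299 = 89 - 176*299 = 89 - 52624 = -52535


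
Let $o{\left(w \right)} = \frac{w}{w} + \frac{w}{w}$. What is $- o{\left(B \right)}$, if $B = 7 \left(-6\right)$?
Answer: $-2$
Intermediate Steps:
$B = -42$
$o{\left(w \right)} = 2$ ($o{\left(w \right)} = 1 + 1 = 2$)
$- o{\left(B \right)} = \left(-1\right) 2 = -2$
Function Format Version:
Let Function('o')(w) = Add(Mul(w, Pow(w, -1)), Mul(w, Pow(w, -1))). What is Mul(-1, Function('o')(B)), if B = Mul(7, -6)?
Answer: -2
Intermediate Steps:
B = -42
Function('o')(w) = 2 (Function('o')(w) = Add(1, 1) = 2)
Mul(-1, Function('o')(B)) = Mul(-1, 2) = -2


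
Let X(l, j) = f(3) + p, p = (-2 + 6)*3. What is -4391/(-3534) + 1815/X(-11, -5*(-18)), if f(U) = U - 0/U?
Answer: 432005/3534 ≈ 122.24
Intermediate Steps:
f(U) = U (f(U) = U - 1*0 = U + 0 = U)
p = 12 (p = 4*3 = 12)
X(l, j) = 15 (X(l, j) = 3 + 12 = 15)
-4391/(-3534) + 1815/X(-11, -5*(-18)) = -4391/(-3534) + 1815/15 = -4391*(-1/3534) + 1815*(1/15) = 4391/3534 + 121 = 432005/3534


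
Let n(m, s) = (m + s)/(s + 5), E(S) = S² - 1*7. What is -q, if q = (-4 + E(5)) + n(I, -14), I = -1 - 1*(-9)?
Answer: -44/3 ≈ -14.667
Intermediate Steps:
E(S) = -7 + S² (E(S) = S² - 7 = -7 + S²)
I = 8 (I = -1 + 9 = 8)
n(m, s) = (m + s)/(5 + s)
q = 44/3 (q = (-4 + (-7 + 5²)) + (8 - 14)/(5 - 14) = (-4 + (-7 + 25)) - 6/(-9) = (-4 + 18) - ⅑*(-6) = 14 + ⅔ = 44/3 ≈ 14.667)
-q = -1*44/3 = -44/3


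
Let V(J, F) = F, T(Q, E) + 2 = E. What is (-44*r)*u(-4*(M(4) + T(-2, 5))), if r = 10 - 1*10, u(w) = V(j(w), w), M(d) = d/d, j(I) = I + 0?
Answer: 0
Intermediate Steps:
T(Q, E) = -2 + E
j(I) = I
M(d) = 1
u(w) = w
r = 0 (r = 10 - 10 = 0)
(-44*r)*u(-4*(M(4) + T(-2, 5))) = (-44*0)*(-4*(1 + (-2 + 5))) = 0*(-4*(1 + 3)) = 0*(-4*4) = 0*(-16) = 0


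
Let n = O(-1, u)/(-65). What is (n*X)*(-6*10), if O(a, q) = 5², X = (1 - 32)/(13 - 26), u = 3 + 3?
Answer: 9300/169 ≈ 55.030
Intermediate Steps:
u = 6
X = 31/13 (X = -31/(-13) = -31*(-1/13) = 31/13 ≈ 2.3846)
O(a, q) = 25
n = -5/13 (n = 25/(-65) = 25*(-1/65) = -5/13 ≈ -0.38462)
(n*X)*(-6*10) = (-5/13*31/13)*(-6*10) = -155/169*(-60) = 9300/169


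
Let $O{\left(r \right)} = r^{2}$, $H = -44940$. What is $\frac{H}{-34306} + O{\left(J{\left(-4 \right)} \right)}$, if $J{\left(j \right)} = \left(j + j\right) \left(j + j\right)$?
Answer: $\frac{70281158}{17153} \approx 4097.3$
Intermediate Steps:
$J{\left(j \right)} = 4 j^{2}$ ($J{\left(j \right)} = 2 j 2 j = 4 j^{2}$)
$\frac{H}{-34306} + O{\left(J{\left(-4 \right)} \right)} = - \frac{44940}{-34306} + \left(4 \left(-4\right)^{2}\right)^{2} = \left(-44940\right) \left(- \frac{1}{34306}\right) + \left(4 \cdot 16\right)^{2} = \frac{22470}{17153} + 64^{2} = \frac{22470}{17153} + 4096 = \frac{70281158}{17153}$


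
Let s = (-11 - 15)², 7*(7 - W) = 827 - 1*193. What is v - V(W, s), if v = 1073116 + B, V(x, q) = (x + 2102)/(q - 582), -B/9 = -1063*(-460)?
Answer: -2189643361/658 ≈ -3.3277e+6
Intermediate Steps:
B = -4400820 (B = -(-9567)*(-460) = -9*488980 = -4400820)
W = -585/7 (W = 7 - (827 - 1*193)/7 = 7 - (827 - 193)/7 = 7 - ⅐*634 = 7 - 634/7 = -585/7 ≈ -83.571)
s = 676 (s = (-26)² = 676)
V(x, q) = (2102 + x)/(-582 + q)
v = -3327704 (v = 1073116 - 4400820 = -3327704)
v - V(W, s) = -3327704 - (2102 - 585/7)/(-582 + 676) = -3327704 - 14129/(94*7) = -3327704 - 1*14129/658 = -3327704 - 14129/658 = -2189643361/658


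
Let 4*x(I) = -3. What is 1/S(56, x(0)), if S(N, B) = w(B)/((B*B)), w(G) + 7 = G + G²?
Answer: -9/115 ≈ -0.078261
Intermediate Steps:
w(G) = -7 + G + G² (w(G) = -7 + (G + G²) = -7 + G + G²)
x(I) = -¾ (x(I) = (¼)*(-3) = -¾)
S(N, B) = (-7 + B + B²)/B² (S(N, B) = (-7 + B + B²)/((B*B)) = (-7 + B + B²)/(B²) = (-7 + B + B²)/B²)
1/S(56, x(0)) = 1/((-7 - ¾ + (-¾)²)/(-¾)²) = 1/(16*(-7 - ¾ + 9/16)/9) = 1/((16/9)*(-115/16)) = 1/(-115/9) = -9/115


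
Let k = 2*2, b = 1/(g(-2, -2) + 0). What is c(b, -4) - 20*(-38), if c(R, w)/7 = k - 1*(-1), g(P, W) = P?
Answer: 795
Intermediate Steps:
b = -½ (b = 1/(-2 + 0) = 1/(-2) = -½ ≈ -0.50000)
k = 4
c(R, w) = 35 (c(R, w) = 7*(4 - 1*(-1)) = 7*(4 + 1) = 7*5 = 35)
c(b, -4) - 20*(-38) = 35 - 20*(-38) = 35 + 760 = 795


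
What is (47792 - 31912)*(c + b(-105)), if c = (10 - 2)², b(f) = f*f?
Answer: 176093320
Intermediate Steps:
b(f) = f²
c = 64 (c = 8² = 64)
(47792 - 31912)*(c + b(-105)) = (47792 - 31912)*(64 + (-105)²) = 15880*(64 + 11025) = 15880*11089 = 176093320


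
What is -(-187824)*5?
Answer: 939120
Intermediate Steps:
-(-187824)*5 = -7224*(-130) = 939120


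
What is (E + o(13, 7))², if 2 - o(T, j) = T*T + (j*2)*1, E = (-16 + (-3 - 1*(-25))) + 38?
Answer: 18769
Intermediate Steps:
E = 44 (E = (-16 + (-3 + 25)) + 38 = (-16 + 22) + 38 = 6 + 38 = 44)
o(T, j) = 2 - T² - 2*j (o(T, j) = 2 - (T*T + (j*2)*1) = 2 - (T² + (2*j)*1) = 2 - (T² + 2*j) = 2 + (-T² - 2*j) = 2 - T² - 2*j)
(E + o(13, 7))² = (44 + (2 - 1*13² - 2*7))² = (44 + (2 - 1*169 - 14))² = (44 + (2 - 169 - 14))² = (44 - 181)² = (-137)² = 18769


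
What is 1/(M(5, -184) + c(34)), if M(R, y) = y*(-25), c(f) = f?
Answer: 1/4634 ≈ 0.00021580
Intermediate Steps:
M(R, y) = -25*y
1/(M(5, -184) + c(34)) = 1/(-25*(-184) + 34) = 1/(4600 + 34) = 1/4634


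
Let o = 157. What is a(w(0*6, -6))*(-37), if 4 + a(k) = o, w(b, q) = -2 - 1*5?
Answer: -5661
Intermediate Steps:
w(b, q) = -7 (w(b, q) = -2 - 5 = -7)
a(k) = 153 (a(k) = -4 + 157 = 153)
a(w(0*6, -6))*(-37) = 153*(-37) = -5661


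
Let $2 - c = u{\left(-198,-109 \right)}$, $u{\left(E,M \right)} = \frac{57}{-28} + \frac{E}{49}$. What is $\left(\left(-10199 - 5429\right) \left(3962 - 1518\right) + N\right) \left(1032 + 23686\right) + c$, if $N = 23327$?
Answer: $- \frac{184930559074057}{196} \approx -9.4352 \cdot 10^{11}$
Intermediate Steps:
$u{\left(E,M \right)} = - \frac{57}{28} + \frac{E}{49}$ ($u{\left(E,M \right)} = 57 \left(- \frac{1}{28}\right) + E \frac{1}{49} = - \frac{57}{28} + \frac{E}{49}$)
$c = \frac{1583}{196}$ ($c = 2 - \left(- \frac{57}{28} + \frac{1}{49} \left(-198\right)\right) = 2 - \left(- \frac{57}{28} - \frac{198}{49}\right) = 2 - - \frac{1191}{196} = 2 + \frac{1191}{196} = \frac{1583}{196} \approx 8.0765$)
$\left(\left(-10199 - 5429\right) \left(3962 - 1518\right) + N\right) \left(1032 + 23686\right) + c = \left(\left(-10199 - 5429\right) \left(3962 - 1518\right) + 23327\right) \left(1032 + 23686\right) + \frac{1583}{196} = \left(\left(-15628\right) 2444 + 23327\right) 24718 + \frac{1583}{196} = \left(-38194832 + 23327\right) 24718 + \frac{1583}{196} = \left(-38171505\right) 24718 + \frac{1583}{196} = -943523260590 + \frac{1583}{196} = - \frac{184930559074057}{196}$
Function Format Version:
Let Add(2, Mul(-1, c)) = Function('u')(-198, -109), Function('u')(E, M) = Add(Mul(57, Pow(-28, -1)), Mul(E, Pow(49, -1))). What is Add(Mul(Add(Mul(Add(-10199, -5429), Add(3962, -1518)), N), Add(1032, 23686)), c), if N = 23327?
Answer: Rational(-184930559074057, 196) ≈ -9.4352e+11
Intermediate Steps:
Function('u')(E, M) = Add(Rational(-57, 28), Mul(Rational(1, 49), E)) (Function('u')(E, M) = Add(Mul(57, Rational(-1, 28)), Mul(E, Rational(1, 49))) = Add(Rational(-57, 28), Mul(Rational(1, 49), E)))
c = Rational(1583, 196) (c = Add(2, Mul(-1, Add(Rational(-57, 28), Mul(Rational(1, 49), -198)))) = Add(2, Mul(-1, Add(Rational(-57, 28), Rational(-198, 49)))) = Add(2, Mul(-1, Rational(-1191, 196))) = Add(2, Rational(1191, 196)) = Rational(1583, 196) ≈ 8.0765)
Add(Mul(Add(Mul(Add(-10199, -5429), Add(3962, -1518)), N), Add(1032, 23686)), c) = Add(Mul(Add(Mul(Add(-10199, -5429), Add(3962, -1518)), 23327), Add(1032, 23686)), Rational(1583, 196)) = Add(Mul(Add(Mul(-15628, 2444), 23327), 24718), Rational(1583, 196)) = Add(Mul(Add(-38194832, 23327), 24718), Rational(1583, 196)) = Add(Mul(-38171505, 24718), Rational(1583, 196)) = Add(-943523260590, Rational(1583, 196)) = Rational(-184930559074057, 196)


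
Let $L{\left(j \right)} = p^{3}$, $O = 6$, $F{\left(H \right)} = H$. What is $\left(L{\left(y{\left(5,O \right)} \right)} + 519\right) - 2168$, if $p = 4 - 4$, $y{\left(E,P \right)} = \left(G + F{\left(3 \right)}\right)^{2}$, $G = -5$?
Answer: $-1649$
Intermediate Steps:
$y{\left(E,P \right)} = 4$ ($y{\left(E,P \right)} = \left(-5 + 3\right)^{2} = \left(-2\right)^{2} = 4$)
$p = 0$ ($p = 4 - 4 = 0$)
$L{\left(j \right)} = 0$ ($L{\left(j \right)} = 0^{3} = 0$)
$\left(L{\left(y{\left(5,O \right)} \right)} + 519\right) - 2168 = \left(0 + 519\right) - 2168 = 519 - 2168 = -1649$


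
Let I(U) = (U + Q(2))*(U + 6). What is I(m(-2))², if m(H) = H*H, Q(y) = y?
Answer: 3600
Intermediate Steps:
m(H) = H²
I(U) = (2 + U)*(6 + U) (I(U) = (U + 2)*(U + 6) = (2 + U)*(6 + U))
I(m(-2))² = (12 + ((-2)²)² + 8*(-2)²)² = (12 + 4² + 8*4)² = (12 + 16 + 32)² = 60² = 3600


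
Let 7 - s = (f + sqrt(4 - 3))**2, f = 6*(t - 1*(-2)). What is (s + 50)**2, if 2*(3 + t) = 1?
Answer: 2809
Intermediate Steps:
t = -5/2 (t = -3 + (1/2)*1 = -3 + 1/2 = -5/2 ≈ -2.5000)
f = -3 (f = 6*(-5/2 - 1*(-2)) = 6*(-5/2 + 2) = 6*(-1/2) = -3)
s = 3 (s = 7 - (-3 + sqrt(4 - 3))**2 = 7 - (-3 + sqrt(1))**2 = 7 - (-3 + 1)**2 = 7 - 1*(-2)**2 = 7 - 1*4 = 7 - 4 = 3)
(s + 50)**2 = (3 + 50)**2 = 53**2 = 2809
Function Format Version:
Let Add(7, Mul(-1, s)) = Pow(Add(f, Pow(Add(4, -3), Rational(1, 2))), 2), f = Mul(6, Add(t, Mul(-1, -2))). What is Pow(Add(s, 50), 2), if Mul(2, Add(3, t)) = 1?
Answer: 2809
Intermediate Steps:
t = Rational(-5, 2) (t = Add(-3, Mul(Rational(1, 2), 1)) = Add(-3, Rational(1, 2)) = Rational(-5, 2) ≈ -2.5000)
f = -3 (f = Mul(6, Add(Rational(-5, 2), Mul(-1, -2))) = Mul(6, Add(Rational(-5, 2), 2)) = Mul(6, Rational(-1, 2)) = -3)
s = 3 (s = Add(7, Mul(-1, Pow(Add(-3, Pow(Add(4, -3), Rational(1, 2))), 2))) = Add(7, Mul(-1, Pow(Add(-3, Pow(1, Rational(1, 2))), 2))) = Add(7, Mul(-1, Pow(Add(-3, 1), 2))) = Add(7, Mul(-1, Pow(-2, 2))) = Add(7, Mul(-1, 4)) = Add(7, -4) = 3)
Pow(Add(s, 50), 2) = Pow(Add(3, 50), 2) = Pow(53, 2) = 2809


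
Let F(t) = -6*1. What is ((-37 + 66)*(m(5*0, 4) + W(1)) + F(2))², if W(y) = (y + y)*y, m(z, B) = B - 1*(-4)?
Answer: 80656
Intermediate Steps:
m(z, B) = 4 + B (m(z, B) = B + 4 = 4 + B)
W(y) = 2*y² (W(y) = (2*y)*y = 2*y²)
F(t) = -6
((-37 + 66)*(m(5*0, 4) + W(1)) + F(2))² = ((-37 + 66)*((4 + 4) + 2*1²) - 6)² = (29*(8 + 2*1) - 6)² = (29*(8 + 2) - 6)² = (29*10 - 6)² = (290 - 6)² = 284² = 80656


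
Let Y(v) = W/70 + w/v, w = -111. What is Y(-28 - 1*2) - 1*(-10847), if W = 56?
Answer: 21703/2 ≈ 10852.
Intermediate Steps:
Y(v) = 4/5 - 111/v (Y(v) = 56/70 - 111/v = 56*(1/70) - 111/v = 4/5 - 111/v)
Y(-28 - 1*2) - 1*(-10847) = (4/5 - 111/(-28 - 1*2)) - 1*(-10847) = (4/5 - 111/(-28 - 2)) + 10847 = (4/5 - 111/(-30)) + 10847 = (4/5 - 111*(-1/30)) + 10847 = (4/5 + 37/10) + 10847 = 9/2 + 10847 = 21703/2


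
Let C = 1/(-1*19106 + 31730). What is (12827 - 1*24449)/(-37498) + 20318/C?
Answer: 4809014111379/18749 ≈ 2.5649e+8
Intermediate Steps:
C = 1/12624 (C = 1/(-19106 + 31730) = 1/12624 ≈ 7.9214e-5)
(12827 - 1*24449)/(-37498) + 20318/C = (12827 - 1*24449)/(-37498) + 20318/(1/12624) = (12827 - 24449)*(-1/37498) + 20318*12624 = -11622*(-1/37498) + 256494432 = 5811/18749 + 256494432 = 4809014111379/18749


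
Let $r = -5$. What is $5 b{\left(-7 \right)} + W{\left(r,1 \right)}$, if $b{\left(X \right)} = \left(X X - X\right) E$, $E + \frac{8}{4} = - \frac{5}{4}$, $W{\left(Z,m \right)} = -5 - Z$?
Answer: $-910$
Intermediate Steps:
$E = - \frac{13}{4}$ ($E = -2 - \frac{5}{4} = - \frac{13}{4} \approx -3.25$)
$b{\left(X \right)} = - \frac{13 X^{2}}{4} + \frac{13 X}{4}$ ($b{\left(X \right)} = \left(X X - X\right) \left(- \frac{13}{4}\right) = \left(X^{2} - X\right) \left(- \frac{13}{4}\right) = - \frac{13 X^{2}}{4} + \frac{13 X}{4}$)
$5 b{\left(-7 \right)} + W{\left(r,1 \right)} = 5 \cdot \frac{13}{4} \left(-7\right) \left(1 - -7\right) - 0 = 5 \cdot \frac{13}{4} \left(-7\right) \left(1 + 7\right) + \left(-5 + 5\right) = 5 \cdot \frac{13}{4} \left(-7\right) 8 + 0 = 5 \left(-182\right) + 0 = -910 + 0 = -910$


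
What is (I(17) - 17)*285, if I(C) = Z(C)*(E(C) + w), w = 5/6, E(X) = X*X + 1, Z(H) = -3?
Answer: -507015/2 ≈ -2.5351e+5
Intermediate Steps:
E(X) = 1 + X² (E(X) = X² + 1 = 1 + X²)
w = ⅚ (w = 5*(⅙) = ⅚ ≈ 0.83333)
I(C) = -11/2 - 3*C² (I(C) = -3*((1 + C²) + ⅚) = -3*(11/6 + C²) = -11/2 - 3*C²)
(I(17) - 17)*285 = ((-11/2 - 3*17²) - 17)*285 = ((-11/2 - 3*289) - 17)*285 = ((-11/2 - 867) - 17)*285 = (-1745/2 - 17)*285 = -1779/2*285 = -507015/2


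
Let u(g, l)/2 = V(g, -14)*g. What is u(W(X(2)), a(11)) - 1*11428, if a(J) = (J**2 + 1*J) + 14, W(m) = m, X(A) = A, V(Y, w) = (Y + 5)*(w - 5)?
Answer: -11960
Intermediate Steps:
V(Y, w) = (-5 + w)*(5 + Y) (V(Y, w) = (5 + Y)*(-5 + w) = (-5 + w)*(5 + Y))
a(J) = 14 + J + J**2 (a(J) = (J**2 + J) + 14 = (J + J**2) + 14 = 14 + J + J**2)
u(g, l) = 2*g*(-95 - 19*g) (u(g, l) = 2*((-25 - 5*g + 5*(-14) + g*(-14))*g) = 2*((-25 - 5*g - 70 - 14*g)*g) = 2*((-95 - 19*g)*g) = 2*(g*(-95 - 19*g)) = 2*g*(-95 - 19*g))
u(W(X(2)), a(11)) - 1*11428 = -38*2*(5 + 2) - 1*11428 = -38*2*7 - 11428 = -532 - 11428 = -11960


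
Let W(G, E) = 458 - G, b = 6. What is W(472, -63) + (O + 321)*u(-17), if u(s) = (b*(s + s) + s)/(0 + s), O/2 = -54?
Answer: 2755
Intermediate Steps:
O = -108 (O = 2*(-54) = -108)
u(s) = 13 (u(s) = (6*(s + s) + s)/(0 + s) = (6*(2*s) + s)/s = (12*s + s)/s = (13*s)/s = 13)
W(472, -63) + (O + 321)*u(-17) = (458 - 1*472) + (-108 + 321)*13 = (458 - 472) + 213*13 = -14 + 2769 = 2755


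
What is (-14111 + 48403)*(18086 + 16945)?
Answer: 1201283052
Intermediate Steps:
(-14111 + 48403)*(18086 + 16945) = 34292*35031 = 1201283052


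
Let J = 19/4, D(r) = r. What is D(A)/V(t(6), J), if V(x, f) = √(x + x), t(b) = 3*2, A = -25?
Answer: -25*√3/6 ≈ -7.2169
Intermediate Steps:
t(b) = 6
J = 19/4 (J = 19*(¼) = 19/4 ≈ 4.7500)
V(x, f) = √2*√x (V(x, f) = √(2*x) = √2*√x)
D(A)/V(t(6), J) = -25*√3/6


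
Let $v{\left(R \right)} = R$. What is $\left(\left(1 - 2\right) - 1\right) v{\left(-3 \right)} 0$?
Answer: $0$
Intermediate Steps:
$\left(\left(1 - 2\right) - 1\right) v{\left(-3 \right)} 0 = \left(\left(1 - 2\right) - 1\right) \left(-3\right) 0 = \left(-1 - 1\right) \left(-3\right) 0 = \left(-2\right) \left(-3\right) 0 = 6 \cdot 0 = 0$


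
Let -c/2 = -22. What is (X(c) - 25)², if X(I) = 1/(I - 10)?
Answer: 720801/1156 ≈ 623.53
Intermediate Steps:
c = 44 (c = -2*(-22) = 44)
X(I) = 1/(-10 + I)
(X(c) - 25)² = (1/(-10 + 44) - 25)² = (1/34 - 25)² = (-849/34)² = 720801/1156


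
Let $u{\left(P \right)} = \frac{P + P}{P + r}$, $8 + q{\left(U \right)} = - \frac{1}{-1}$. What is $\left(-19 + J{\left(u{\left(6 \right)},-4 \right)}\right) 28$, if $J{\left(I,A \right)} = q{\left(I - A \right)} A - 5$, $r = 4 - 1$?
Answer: $112$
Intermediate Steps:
$r = 3$
$q{\left(U \right)} = -7$ ($q{\left(U \right)} = -8 - \frac{1}{-1} = -8 - -1 = -8 + 1 = -7$)
$u{\left(P \right)} = \frac{2 P}{3 + P}$ ($u{\left(P \right)} = \frac{P + P}{P + 3} = \frac{2 P}{3 + P}$)
$J{\left(I,A \right)} = -5 - 7 A$ ($J{\left(I,A \right)} = - 7 A - 5 = -5 - 7 A$)
$\left(-19 + J{\left(u{\left(6 \right)},-4 \right)}\right) 28 = \left(-19 - -23\right) 28 = \left(-19 + \left(-5 + 28\right)\right) 28 = \left(-19 + 23\right) 28 = 4 \cdot 28 = 112$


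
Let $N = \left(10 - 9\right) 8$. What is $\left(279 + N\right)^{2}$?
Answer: $82369$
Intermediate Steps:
$N = 8$ ($N = 1 \cdot 8 = 8$)
$\left(279 + N\right)^{2} = \left(279 + 8\right)^{2} = 287^{2} = 82369$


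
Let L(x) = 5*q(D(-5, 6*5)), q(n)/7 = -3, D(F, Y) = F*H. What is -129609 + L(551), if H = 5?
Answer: -129714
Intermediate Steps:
D(F, Y) = 5*F (D(F, Y) = F*5 = 5*F)
q(n) = -21 (q(n) = 7*(-3) = -21)
L(x) = -105 (L(x) = 5*(-21) = -105)
-129609 + L(551) = -129609 - 105 = -129714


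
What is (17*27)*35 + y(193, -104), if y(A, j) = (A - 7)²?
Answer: 50661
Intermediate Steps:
y(A, j) = (-7 + A)²
(17*27)*35 + y(193, -104) = (17*27)*35 + (-7 + 193)² = 459*35 + 186² = 16065 + 34596 = 50661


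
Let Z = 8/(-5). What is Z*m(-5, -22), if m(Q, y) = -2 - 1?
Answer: 24/5 ≈ 4.8000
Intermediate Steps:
m(Q, y) = -3
Z = -8/5 (Z = 8*(-1/5) = -8/5 ≈ -1.6000)
Z*m(-5, -22) = -8/5*(-3) = 24/5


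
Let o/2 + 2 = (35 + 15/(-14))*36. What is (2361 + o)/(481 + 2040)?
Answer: 33599/17647 ≈ 1.9039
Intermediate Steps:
o = 17072/7 (o = -4 + 2*((35 + 15/(-14))*36) = -4 + 2*((35 + 15*(-1/14))*36) = -4 + 2*((35 - 15/14)*36) = -4 + 2*((475/14)*36) = -4 + 2*(8550/7) = -4 + 17100/7 = 17072/7 ≈ 2438.9)
(2361 + o)/(481 + 2040) = (2361 + 17072/7)/(481 + 2040) = (33599/7)/2521 = (33599/7)*(1/2521) = 33599/17647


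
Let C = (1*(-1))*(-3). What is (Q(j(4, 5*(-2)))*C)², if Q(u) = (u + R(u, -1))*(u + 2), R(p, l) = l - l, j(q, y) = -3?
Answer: 81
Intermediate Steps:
R(p, l) = 0
C = 3 (C = -1*(-3) = 3)
Q(u) = u*(2 + u) (Q(u) = (u + 0)*(u + 2) = u*(2 + u))
(Q(j(4, 5*(-2)))*C)² = (-3*(2 - 3)*3)² = (-3*(-1)*3)² = (3*3)² = 9² = 81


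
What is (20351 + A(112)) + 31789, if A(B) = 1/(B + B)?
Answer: 11679361/224 ≈ 52140.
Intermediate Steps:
A(B) = 1/(2*B)
(20351 + A(112)) + 31789 = (20351 + (½)/112) + 31789 = (20351 + (½)*(1/112)) + 31789 = (20351 + 1/224) + 31789 = 4558625/224 + 31789 = 11679361/224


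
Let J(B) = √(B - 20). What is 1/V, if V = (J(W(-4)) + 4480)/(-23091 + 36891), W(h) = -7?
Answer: 61824000/20070427 - 41400*I*√3/20070427 ≈ 3.0804 - 0.0035728*I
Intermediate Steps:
J(B) = √(-20 + B)
V = 112/345 + I*√3/4600 (V = (√(-20 - 7) + 4480)/(-23091 + 36891) = (√(-27) + 4480)/13800 = (3*I*√3 + 4480)*(1/13800) = (4480 + 3*I*√3)*(1/13800) = 112/345 + I*√3/4600 ≈ 0.32464 + 0.00037653*I)
1/V = 1/(112/345 + I*√3/4600)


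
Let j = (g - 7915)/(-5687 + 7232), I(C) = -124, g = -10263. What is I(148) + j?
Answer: -209758/1545 ≈ -135.77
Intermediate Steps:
j = -18178/1545 (j = (-10263 - 7915)/(-5687 + 7232) = -18178/1545 ≈ -11.766)
I(148) + j = -124 - 18178/1545 = -209758/1545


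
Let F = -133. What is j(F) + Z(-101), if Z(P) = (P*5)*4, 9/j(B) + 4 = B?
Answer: -276749/137 ≈ -2020.1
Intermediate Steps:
j(B) = 9/(-4 + B)
Z(P) = 20*P (Z(P) = (5*P)*4 = 20*P)
j(F) + Z(-101) = 9/(-4 - 133) + 20*(-101) = 9/(-137) - 2020 = 9*(-1/137) - 2020 = -9/137 - 2020 = -276749/137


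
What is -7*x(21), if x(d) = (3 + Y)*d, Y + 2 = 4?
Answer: -735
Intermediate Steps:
Y = 2 (Y = -2 + 4 = 2)
x(d) = 5*d (x(d) = (3 + 2)*d = 5*d)
-7*x(21) = -35*21 = -7*105 = -735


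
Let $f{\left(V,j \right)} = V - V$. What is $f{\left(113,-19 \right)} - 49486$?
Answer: $-49486$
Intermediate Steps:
$f{\left(V,j \right)} = 0$
$f{\left(113,-19 \right)} - 49486 = 0 - 49486 = -49486$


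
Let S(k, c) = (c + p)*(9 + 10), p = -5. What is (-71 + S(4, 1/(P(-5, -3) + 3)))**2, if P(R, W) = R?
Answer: 123201/4 ≈ 30800.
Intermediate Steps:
S(k, c) = -95 + 19*c (S(k, c) = (c - 5)*(9 + 10) = (-5 + c)*19 = -95 + 19*c)
(-71 + S(4, 1/(P(-5, -3) + 3)))**2 = (-71 + (-95 + 19/(-5 + 3)))**2 = (-71 + (-95 + 19/(-2)))**2 = (-71 + (-95 + 19*(-1/2)))**2 = (-71 + (-95 - 19/2))**2 = (-71 - 209/2)**2 = (-351/2)**2 = 123201/4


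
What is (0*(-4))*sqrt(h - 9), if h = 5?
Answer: 0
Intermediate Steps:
(0*(-4))*sqrt(h - 9) = (0*(-4))*sqrt(5 - 9) = 0*sqrt(-4) = 0*(2*I) = 0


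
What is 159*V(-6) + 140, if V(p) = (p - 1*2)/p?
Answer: 352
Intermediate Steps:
V(p) = (-2 + p)/p (V(p) = (p - 2)/p = (-2 + p)/p)
159*V(-6) + 140 = 159*((-2 - 6)/(-6)) + 140 = 159*(-⅙*(-8)) + 140 = 159*(4/3) + 140 = 212 + 140 = 352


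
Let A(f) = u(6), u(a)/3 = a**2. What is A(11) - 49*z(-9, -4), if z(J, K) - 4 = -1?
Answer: -39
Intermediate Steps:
z(J, K) = 3 (z(J, K) = 4 - 1 = 3)
u(a) = 3*a**2
A(f) = 108 (A(f) = 3*6**2 = 3*36 = 108)
A(11) - 49*z(-9, -4) = 108 - 49*3 = 108 - 147 = -39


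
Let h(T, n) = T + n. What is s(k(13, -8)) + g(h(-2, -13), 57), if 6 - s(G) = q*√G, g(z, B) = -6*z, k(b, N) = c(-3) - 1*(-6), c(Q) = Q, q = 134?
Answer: 96 - 134*√3 ≈ -136.09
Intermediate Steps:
k(b, N) = 3 (k(b, N) = -3 - 1*(-6) = -3 + 6 = 3)
s(G) = 6 - 134*√G
s(k(13, -8)) + g(h(-2, -13), 57) = (6 - 134*√3) - 6*(-2 - 13) = (6 - 134*√3) - 6*(-15) = (6 - 134*√3) + 90 = 96 - 134*√3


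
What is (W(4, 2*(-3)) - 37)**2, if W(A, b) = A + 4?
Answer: 841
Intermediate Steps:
W(A, b) = 4 + A
(W(4, 2*(-3)) - 37)**2 = ((4 + 4) - 37)**2 = (8 - 37)**2 = (-29)**2 = 841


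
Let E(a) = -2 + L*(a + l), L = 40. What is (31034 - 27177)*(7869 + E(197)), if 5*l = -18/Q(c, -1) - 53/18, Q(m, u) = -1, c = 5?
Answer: 550806599/9 ≈ 6.1201e+7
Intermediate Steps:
l = 271/90 (l = (-18/(-1) - 53/18)/5 = (-18*(-1) - 53*1/18)/5 = (18 - 53/18)/5 = (1/5)*(271/18) = 271/90 ≈ 3.0111)
E(a) = 1066/9 + 40*a (E(a) = -2 + 40*(a + 271/90) = -2 + 40*(271/90 + a) = -2 + (1084/9 + 40*a) = 1066/9 + 40*a)
(31034 - 27177)*(7869 + E(197)) = (31034 - 27177)*(7869 + (1066/9 + 40*197)) = 3857*(7869 + (1066/9 + 7880)) = 3857*(7869 + 71986/9) = 3857*(142807/9) = 550806599/9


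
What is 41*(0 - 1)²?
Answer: 41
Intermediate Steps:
41*(0 - 1)² = 41*(-1)² = 41*1 = 41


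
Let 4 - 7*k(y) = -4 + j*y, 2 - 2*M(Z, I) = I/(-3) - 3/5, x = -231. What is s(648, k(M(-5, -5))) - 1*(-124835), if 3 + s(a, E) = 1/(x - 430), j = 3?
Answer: 82513951/661 ≈ 1.2483e+5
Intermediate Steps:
M(Z, I) = 13/10 + I/6 (M(Z, I) = 1 - (I/(-3) - 3/5)/2 = 1 - (I*(-⅓) - 3*⅕)/2 = 1 - (-I/3 - ⅗)/2 = 1 - (-⅗ - I/3)/2 = 1 + (3/10 + I/6) = 13/10 + I/6)
k(y) = 8/7 - 3*y/7 (k(y) = 4/7 - (-4 + 3*y)/7 = 4/7 + (4/7 - 3*y/7) = 8/7 - 3*y/7)
s(a, E) = -1984/661 (s(a, E) = -3 + 1/(-231 - 430) = -3 + 1/(-661) = -3 - 1/661 = -1984/661)
s(648, k(M(-5, -5))) - 1*(-124835) = -1984/661 - 1*(-124835) = -1984/661 + 124835 = 82513951/661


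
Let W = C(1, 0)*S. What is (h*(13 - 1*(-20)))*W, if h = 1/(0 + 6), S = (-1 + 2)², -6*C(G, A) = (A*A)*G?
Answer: 0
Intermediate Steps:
C(G, A) = -G*A²/6 (C(G, A) = -A*A*G/6 = -A²*G/6 = -G*A²/6)
S = 1 (S = 1² = 1)
W = 0 (W = -⅙*1*0²*1 = -⅙*1*0*1 = 0*1 = 0)
h = ⅙ (h = 1/6 = ⅙ ≈ 0.16667)
(h*(13 - 1*(-20)))*W = ((13 - 1*(-20))/6)*0 = ((13 + 20)/6)*0 = ((⅙)*33)*0 = (11/2)*0 = 0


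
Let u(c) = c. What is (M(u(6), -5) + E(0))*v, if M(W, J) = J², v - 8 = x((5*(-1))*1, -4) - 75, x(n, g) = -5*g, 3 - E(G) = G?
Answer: -1316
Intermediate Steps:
E(G) = 3 - G
v = -47 (v = 8 + (-5*(-4) - 75) = 8 + (20 - 75) = 8 - 55 = -47)
(M(u(6), -5) + E(0))*v = ((-5)² + (3 - 1*0))*(-47) = (25 + (3 + 0))*(-47) = (25 + 3)*(-47) = 28*(-47) = -1316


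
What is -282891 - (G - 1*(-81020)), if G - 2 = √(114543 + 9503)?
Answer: -363913 - 13*√734 ≈ -3.6427e+5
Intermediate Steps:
G = 2 + 13*√734 (G = 2 + √(114543 + 9503) = 2 + √124046 = 2 + 13*√734 ≈ 354.20)
-282891 - (G - 1*(-81020)) = -282891 - ((2 + 13*√734) - 1*(-81020)) = -282891 - ((2 + 13*√734) + 81020) = -282891 - (81022 + 13*√734) = -282891 + (-81022 - 13*√734) = -363913 - 13*√734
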